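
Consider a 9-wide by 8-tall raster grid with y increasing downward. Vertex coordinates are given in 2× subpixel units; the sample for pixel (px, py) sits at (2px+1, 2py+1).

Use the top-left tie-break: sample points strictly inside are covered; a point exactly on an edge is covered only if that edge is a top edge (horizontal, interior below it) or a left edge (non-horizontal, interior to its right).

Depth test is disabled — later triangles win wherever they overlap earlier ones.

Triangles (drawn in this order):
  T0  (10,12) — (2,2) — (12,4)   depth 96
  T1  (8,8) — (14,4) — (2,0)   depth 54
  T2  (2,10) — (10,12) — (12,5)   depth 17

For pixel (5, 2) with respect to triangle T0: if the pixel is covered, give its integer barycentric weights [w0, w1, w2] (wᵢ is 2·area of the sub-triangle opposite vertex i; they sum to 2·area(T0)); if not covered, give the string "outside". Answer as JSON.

T0:
  2·area = 84
  edge (10, 12)→(2, 2): d=(-8,-10) top-left  bias=+0
  edge (2, 2)→(12, 4): d=(10,2) right/bottom  bias=-1
  edge (12, 4)→(10, 12): d=(-2,8) right/bottom  bias=-1
    (1,1)@(3, 3): e=[2,8,74] → X
    (2,1)@(5, 3): e=[22,4,58] → X
    (3,1)@(7, 3): e=[42,0,42] → .  [on edge]
    (1,2)@(3, 5): e=[-14,28,70] → .
    (2,2)@(5, 5): e=[6,24,54] → X
    (3,2)@(7, 5): e=[26,20,38] → X
    (4,2)@(9, 5): e=[46,16,22] → X
    (5,2)@(11, 5): e=[66,12,6] → X
    (6,2)@(13, 5): e=[86,8,-10] → .
    (8,2)@(17, 5): e=[126,0,-42] → .  [on edge]
    (2,3)@(5, 7): e=[-10,44,50] → .
    (3,3)@(7, 7): e=[10,40,34] → X
  covered (10 px):
    . . . . . . . . .
    . X X . . . . . .
    . . X X X X . . .
    . . . X X X . . .
    . . . . X . . . .
    . . . . . . . . .
    . . . . . . . . .
    . . . . . . . . .
T1:
  2·area = 72  (B↔C swapped to make it positive)
  edge (8, 8)→(2, 0): d=(-6,-8) top-left  bias=+0
  edge (2, 0)→(14, 4): d=(12,4) right/bottom  bias=-1
  edge (14, 4)→(8, 8): d=(-6,4) right/bottom  bias=-1
    (1,0)@(3, 1): e=[2,8,62] → X
    (2,0)@(5, 1): e=[18,0,54] → .  [on edge]
    (1,1)@(3, 3): e=[-10,32,50] → .
    (2,1)@(5, 3): e=[6,24,42] → X
    (3,1)@(7, 3): e=[22,16,34] → X
    (4,1)@(9, 3): e=[38,8,26] → X
    (5,1)@(11, 3): e=[54,0,18] → .  [on edge]
    (2,2)@(5, 5): e=[-6,48,30] → .
    (3,2)@(7, 5): e=[10,40,22] → X
    (5,2)@(11, 5): e=[42,24,6] → X
    (6,2)@(13, 5): e=[58,16,-2] → .
    (8,2)@(17, 5): e=[90,0,-18] → .  [on edge]
  covered (8 px):
    . X . . . . . . .
    . . X X X . . . .
    . . . X X X . . .
    . . . . X . . . .
    . . . . . . . . .
    . . . . . . . . .
    . . . . . . . . .
    . . . . . . . . .
T2:
  2·area = 60  (B↔C swapped to make it positive)
  edge (2, 10)→(12, 5): d=(10,-5) top-left  bias=+0
  edge (12, 5)→(10, 12): d=(-2,7) right/bottom  bias=-1
  edge (10, 12)→(2, 10): d=(-8,-2) top-left  bias=+0
    (4,3)@(9, 7): e=[5,17,38] → X
    (5,3)@(11, 7): e=[15,3,42] → X
    (6,3)@(13, 7): e=[25,-11,46] → .
    (2,4)@(5, 9): e=[5,41,14] → X
    (3,4)@(7, 9): e=[15,27,18] → X
    (5,4)@(11, 9): e=[35,-1,26] → .
    (2,5)@(5, 11): e=[25,37,-2] → .
    (3,5)@(7, 11): e=[35,23,2] → X
    (5,5)@(11, 11): e=[55,-5,10] → .
    (3,6)@(7, 13): e=[55,19,-14] → .
    (4,6)@(9, 13): e=[65,5,-10] → .
  covered (7 px):
    . . . . . . . . .
    . . . . . . . . .
    . . . . . . . . .
    . . . . X X . . .
    . . X X X . . . .
    . . . X X . . . .
    . . . . . . . . .
    . . . . . . . . .

Result: [12,6,66]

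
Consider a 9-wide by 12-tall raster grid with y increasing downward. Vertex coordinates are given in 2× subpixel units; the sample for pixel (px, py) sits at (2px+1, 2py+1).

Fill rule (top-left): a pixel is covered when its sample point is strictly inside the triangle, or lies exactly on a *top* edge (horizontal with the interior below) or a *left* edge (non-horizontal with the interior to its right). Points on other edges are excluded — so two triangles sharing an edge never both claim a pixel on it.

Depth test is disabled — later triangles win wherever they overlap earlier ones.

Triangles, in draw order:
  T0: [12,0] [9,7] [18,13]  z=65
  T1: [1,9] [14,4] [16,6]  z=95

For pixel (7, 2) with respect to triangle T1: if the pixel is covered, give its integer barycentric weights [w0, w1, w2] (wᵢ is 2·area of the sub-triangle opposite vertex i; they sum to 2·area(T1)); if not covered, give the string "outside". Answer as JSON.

T0:
  2·area = 81  (B↔C swapped to make it positive)
  edge (12, 0)→(18, 13): d=(6,13) right/bottom  bias=-1
  edge (18, 13)→(9, 7): d=(-9,-6) top-left  bias=+0
  edge (9, 7)→(12, 0): d=(3,-7) top-left  bias=+0
    (1,1)@(3, 3): e=[135,0,-54] → ·  [on edge]
    (5,1)@(11, 3): e=[31,48,2] → #
    (6,1)@(13, 3): e=[5,60,16] → #
    (7,1)@(15, 3): e=[-21,72,30] → ·
    (5,2)@(11, 5): e=[43,30,8] → #
    (7,2)@(15, 5): e=[-9,54,36] → ·
    (4,3)@(9, 7): e=[81,0,0] → #  [on edge]
    (7,3)@(15, 7): e=[3,36,42] → #
    (8,3)@(17, 7): e=[-23,48,56] → ·
    (4,4)@(9, 9): e=[93,-18,6] → ·
    (5,4)@(11, 9): e=[67,-6,20] → ·
    (6,4)@(13, 9): e=[41,6,34] → #
    (7,5)@(15, 11): e=[27,0,54] → #  [on edge]
    (1,10)@(3, 21): e=[243,-162,0] → ·  [on edge]
  covered (12 px):
    · · · · · · · · ·
    · · · · · # # · ·
    · · · · · # # · ·
    · · · · # # # # ·
    · · · · · · # # ·
    · · · · · · · # #
    · · · · · · · · ·
    · · · · · · · · ·
    · · · · · · · · ·
    · · · · · · · · ·
    · · · · · · · · ·
    · · · · · · · · ·
T1:
  2·area = 36
  edge (1, 9)→(14, 4): d=(13,-5) top-left  bias=+0
  edge (14, 4)→(16, 6): d=(2,2) right/bottom  bias=-1
  edge (16, 6)→(1, 9): d=(-15,3) right/bottom  bias=-1
    (5,0)@(11, 1): e=[-54,0,90] → ·  [on edge]
    (6,1)@(13, 3): e=[-18,0,54] → ·  [on edge]
    (6,2)@(13, 5): e=[8,4,24] → #
    (7,2)@(15, 5): e=[18,0,18] → ·  [on edge]
    (3,3)@(7, 7): e=[4,20,12] → #
    (4,3)@(9, 7): e=[14,16,6] → #
    (5,3)@(11, 7): e=[24,12,0] → ·  [on edge]
    (6,3)@(13, 7): e=[34,8,-6] → ·
    (8,3)@(17, 7): e=[54,0,-18] → ·  [on edge]
    (0,4)@(1, 9): e=[0,36,0] → ·  [on edge]
    (3,4)@(7, 9): e=[30,24,-18] → ·
    (4,4)@(9, 9): e=[40,20,-24] → ·
  covered (3 px):
    · · · · · · · · ·
    · · · · · · · · ·
    · · · · · · # · ·
    · · · # # · · · ·
    · · · · · · · · ·
    · · · · · · · · ·
    · · · · · · · · ·
    · · · · · · · · ·
    · · · · · · · · ·
    · · · · · · · · ·
    · · · · · · · · ·
    · · · · · · · · ·

Final: "outside"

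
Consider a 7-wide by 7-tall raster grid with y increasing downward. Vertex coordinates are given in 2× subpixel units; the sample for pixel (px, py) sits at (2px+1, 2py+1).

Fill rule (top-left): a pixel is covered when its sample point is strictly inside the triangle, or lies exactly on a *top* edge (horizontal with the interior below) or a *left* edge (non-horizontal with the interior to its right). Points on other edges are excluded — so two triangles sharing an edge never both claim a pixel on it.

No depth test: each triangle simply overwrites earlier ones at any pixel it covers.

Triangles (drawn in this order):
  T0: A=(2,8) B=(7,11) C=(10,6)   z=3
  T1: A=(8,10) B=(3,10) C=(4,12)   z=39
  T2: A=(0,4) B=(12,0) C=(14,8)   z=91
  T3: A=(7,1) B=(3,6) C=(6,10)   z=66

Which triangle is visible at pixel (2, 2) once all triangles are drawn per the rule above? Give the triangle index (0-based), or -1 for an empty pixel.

T0:
  2·area = 34  (B↔C swapped to make it positive)
  edge (2, 8)→(10, 6): d=(8,-2) top-left  bias=+0
  edge (10, 6)→(7, 11): d=(-3,5) right/bottom  bias=-1
  edge (7, 11)→(2, 8): d=(-5,-3) top-left  bias=+0
    (6,0)@(13, 1): e=[-34,0,68] → ·  [on edge]
    (3,3)@(7, 7): e=[2,12,20] → █
    (4,3)@(9, 7): e=[6,2,26] → █
    (5,3)@(11, 7): e=[10,-8,32] → ·
    (2,4)@(5, 9): e=[14,16,4] → █
    (4,4)@(9, 9): e=[22,-4,16] → ·
    (2,5)@(5, 11): e=[30,10,-6] → ·
    (3,5)@(7, 11): e=[34,0,0] → ·  [on edge]
  covered (4 px):
    · · · · · · ·
    · · · · · · ·
    · · · · · · ·
    · · · █ █ · ·
    · · █ █ · · ·
    · · · · · · ·
    · · · · · · ·
T1:
  2·area = 10  (B↔C swapped to make it positive)
  edge (8, 10)→(4, 12): d=(-4,2) right/bottom  bias=-1
  edge (4, 12)→(3, 10): d=(-1,-2) top-left  bias=+0
  edge (3, 10)→(8, 10): d=(5,0) top-left  bias=+0
    (2,5)@(5, 11): e=[2,3,5] → █
    (3,5)@(7, 11): e=[-2,7,5] → ·
    (2,6)@(5, 13): e=[-6,1,15] → ·
  covered (1 px):
    · · · · · · ·
    · · · · · · ·
    · · · · · · ·
    · · · · · · ·
    · · · · · · ·
    · · █ · · · ·
    · · · · · · ·
T2:
  2·area = 104
  edge (0, 4)→(12, 0): d=(12,-4) top-left  bias=+0
  edge (12, 0)→(14, 8): d=(2,8) right/bottom  bias=-1
  edge (14, 8)→(0, 4): d=(-14,-4) top-left  bias=+0
    (4,0)@(9, 1): e=[0,26,78] → █  [on edge]
    (5,0)@(11, 1): e=[8,10,86] → █
    (6,0)@(13, 1): e=[16,-6,94] → ·
    (1,1)@(3, 3): e=[0,78,26] → █  [on edge]
    (2,1)@(5, 3): e=[8,62,34] → █
    (3,1)@(7, 3): e=[16,46,42] → █
    (6,1)@(13, 3): e=[40,-2,66] → ·
    (1,2)@(3, 5): e=[24,82,-2] → ·
    (2,2)@(5, 5): e=[32,66,6] → █
    (6,2)@(13, 5): e=[64,2,38] → █
    (2,3)@(5, 7): e=[56,70,-22] → ·
    (3,3)@(7, 7): e=[64,54,-14] → ·
  covered (14 px):
    · · · · █ █ ·
    · █ █ █ █ █ ·
    · · █ █ █ █ █
    · · · · · █ █
    · · · · · · ·
    · · · · · · ·
    · · · · · · ·
T3:
  2·area = 31  (B↔C swapped to make it positive)
  edge (7, 1)→(6, 10): d=(-1,9) right/bottom  bias=-1
  edge (6, 10)→(3, 6): d=(-3,-4) top-left  bias=+0
  edge (3, 6)→(7, 1): d=(4,-5) top-left  bias=+0
    (3,0)@(7, 1): e=[0,31,0] → ·  [on edge]
    (2,2)@(5, 5): e=[14,11,6] → █
    (3,2)@(7, 5): e=[-4,19,16] → ·
    (2,3)@(5, 7): e=[12,5,14] → █
    (3,3)@(7, 7): e=[-6,13,24] → ·
    (2,4)@(5, 9): e=[10,-1,22] → ·
  covered (2 px):
    · · · · · · ·
    · · · · · · ·
    · · █ · · · ·
    · · █ · · · ·
    · · · · · · ·
    · · · · · · ·
    · · · · · · ·

Z-buffer (winner per pixel, '.' = empty):
  . . . . 2 2 .
  . 2 2 2 2 2 .
  . . 3 2 2 2 2
  . . 3 0 0 2 2
  . . 0 0 . . .
  . . 1 . . . .
  . . . . . . .

Result: 3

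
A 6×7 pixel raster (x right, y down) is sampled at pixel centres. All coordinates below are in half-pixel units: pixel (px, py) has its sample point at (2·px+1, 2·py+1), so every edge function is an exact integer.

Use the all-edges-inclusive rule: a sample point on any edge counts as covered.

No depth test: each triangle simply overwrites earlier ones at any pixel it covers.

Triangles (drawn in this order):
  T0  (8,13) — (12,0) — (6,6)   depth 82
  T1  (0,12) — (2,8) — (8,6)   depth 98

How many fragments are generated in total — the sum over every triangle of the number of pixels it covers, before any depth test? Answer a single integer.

T0:
  2·area = 54  (B↔C swapped to make it positive)
  edge (8, 13)→(6, 6): d=(-2,-7) inclusive
  edge (6, 6)→(12, 0): d=(6,-6) inclusive
  edge (12, 0)→(8, 13): d=(-4,13) inclusive
    (5,0)@(11, 1): e=[45,0,9] → X  [on edge]
    (4,1)@(9, 3): e=[27,0,27] → X  [on edge]
    (3,2)@(7, 5): e=[9,0,45] → X  [on edge]
    (5,2)@(11, 5): e=[37,24,-7] → .
    (2,3)@(5, 7): e=[-9,0,63] → .  [on edge]
    (3,3)@(7, 7): e=[5,12,37] → X
    (5,3)@(11, 7): e=[33,36,-15] → .
    (1,4)@(3, 9): e=[-27,0,81] → .  [on edge]
    (3,4)@(7, 9): e=[1,24,29] → X
    (5,4)@(11, 9): e=[29,48,-23] → .
    (0,5)@(1, 11): e=[-45,0,99] → .  [on edge]
    (3,5)@(7, 11): e=[-3,36,21] → .
  covered (9 px):
    . . . . . X
    . . . . X X
    . . . X X .
    . . . X X .
    . . . X X .
    . . . . . .
    . . . . . .
T1:
  2·area = 20
  edge (0, 12)→(2, 8): d=(2,-4) inclusive
  edge (2, 8)→(8, 6): d=(6,-2) inclusive
  edge (8, 6)→(0, 12): d=(-8,6) inclusive
    (5,2)@(11, 5): e=[30,0,-10] → .  [on edge]
    (2,3)@(5, 7): e=[10,0,10] → X  [on edge]
    (3,3)@(7, 7): e=[18,4,-2] → .
    (1,4)@(3, 9): e=[6,8,6] → X
    (2,4)@(5, 9): e=[14,12,-6] → .
    (0,5)@(1, 11): e=[2,16,2] → X
    (1,5)@(3, 11): e=[10,20,-10] → .
    (0,6)@(1, 13): e=[6,28,-14] → .
  covered (3 px):
    . . . . . .
    . . . . . .
    . . . . . .
    . . X . . .
    . X . . . .
    X . . . . .
    . . . . . .

Answer: 12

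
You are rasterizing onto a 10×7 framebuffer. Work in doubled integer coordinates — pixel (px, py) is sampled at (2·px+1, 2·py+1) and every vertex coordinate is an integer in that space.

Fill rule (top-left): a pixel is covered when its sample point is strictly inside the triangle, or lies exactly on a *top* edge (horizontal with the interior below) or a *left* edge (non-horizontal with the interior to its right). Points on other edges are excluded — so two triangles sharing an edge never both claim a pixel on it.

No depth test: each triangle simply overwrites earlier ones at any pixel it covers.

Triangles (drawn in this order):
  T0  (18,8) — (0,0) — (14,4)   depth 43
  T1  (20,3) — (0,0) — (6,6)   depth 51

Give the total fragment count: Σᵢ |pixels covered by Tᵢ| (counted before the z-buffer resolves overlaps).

T0:
  2·area = 40
  edge (18, 8)→(0, 0): d=(-18,-8) top-left  bias=+0
  edge (0, 0)→(14, 4): d=(14,4) right/bottom  bias=-1
  edge (14, 4)→(18, 8): d=(4,4) right/bottom  bias=-1
    (1,0)@(3, 1): e=[6,2,32] → X
    (2,0)@(5, 1): e=[22,-6,24] → .
    (5,0)@(11, 1): e=[70,-30,0] → .  [on edge]
    (1,1)@(3, 3): e=[-30,30,40] → .
    (3,1)@(7, 3): e=[2,14,24] → X
    (4,1)@(9, 3): e=[18,6,16] → X
    (5,1)@(11, 3): e=[34,-2,8] → .
    (6,1)@(13, 3): e=[50,-10,0] → .  [on edge]
    (3,2)@(7, 5): e=[-34,42,32] → .
    (4,2)@(9, 5): e=[-18,34,24] → .
    (6,2)@(13, 5): e=[14,18,8] → X
    (7,2)@(15, 5): e=[30,10,0] → .  [on edge]
    (8,3)@(17, 7): e=[10,30,0] → .  [on edge]
    (9,4)@(19, 9): e=[-10,50,0] → .  [on edge]
  covered (4 px):
    . X . . . . . . . .
    . . . X X . . . . .
    . . . . . . X . . .
    . . . . . . . . . .
    . . . . . . . . . .
    . . . . . . . . . .
    . . . . . . . . . .
T1:
  2·area = 102  (B↔C swapped to make it positive)
  edge (20, 3)→(6, 6): d=(-14,3) right/bottom  bias=-1
  edge (6, 6)→(0, 0): d=(-6,-6) top-left  bias=+0
  edge (0, 0)→(20, 3): d=(20,3) right/bottom  bias=-1
    (0,0)@(1, 1): e=[85,0,17] → X  [on edge]
    (1,0)@(3, 1): e=[79,12,11] → X
    (2,0)@(5, 1): e=[73,24,5] → X
    (3,0)@(7, 1): e=[67,36,-1] → .
    (0,1)@(1, 3): e=[57,-12,57] → .
    (1,1)@(3, 3): e=[51,0,51] → X  [on edge]
    (3,1)@(7, 3): e=[39,24,39] → X
    (4,1)@(9, 3): e=[33,36,33] → X
    (5,1)@(11, 3): e=[27,48,27] → X
    (6,1)@(13, 3): e=[21,60,21] → X
    (7,1)@(15, 3): e=[15,72,15] → X
    (8,1)@(17, 3): e=[9,84,9] → X
    (2,2)@(5, 5): e=[17,0,85] → X  [on edge]
    (3,3)@(7, 7): e=[-17,0,119] → .  [on edge]
    (4,4)@(9, 9): e=[-51,0,153] → .  [on edge]
    (5,5)@(11, 11): e=[-85,0,187] → .  [on edge]
    (6,6)@(13, 13): e=[-119,0,221] → .  [on edge]
  covered (15 px):
    X X X . . . . . . .
    . X X X X X X X X X
    . . X X X . . . . .
    . . . . . . . . . .
    . . . . . . . . . .
    . . . . . . . . . .
    . . . . . . . . . .

Answer: 19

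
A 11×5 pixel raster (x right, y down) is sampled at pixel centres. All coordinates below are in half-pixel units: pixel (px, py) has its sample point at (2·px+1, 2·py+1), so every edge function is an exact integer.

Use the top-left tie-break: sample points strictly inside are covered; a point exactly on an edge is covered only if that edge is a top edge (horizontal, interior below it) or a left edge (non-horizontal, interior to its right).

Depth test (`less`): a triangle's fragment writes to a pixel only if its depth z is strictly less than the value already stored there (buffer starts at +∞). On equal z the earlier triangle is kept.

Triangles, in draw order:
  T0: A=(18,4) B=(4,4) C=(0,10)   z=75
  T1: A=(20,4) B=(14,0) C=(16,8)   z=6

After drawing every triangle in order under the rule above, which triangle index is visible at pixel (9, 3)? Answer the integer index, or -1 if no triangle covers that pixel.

T0:
  2·area = 84  (B↔C swapped to make it positive)
  edge (18, 4)→(0, 10): d=(-18,6) right/bottom  bias=-1
  edge (0, 10)→(4, 4): d=(4,-6) top-left  bias=+0
  edge (4, 4)→(18, 4): d=(14,0) top-left  bias=+0
    (10,1)@(21, 3): e=[0,98,-14] → .  [on edge]
    (2,2)@(5, 5): e=[60,10,14] → X
    (3,2)@(7, 5): e=[48,22,14] → X
    (4,2)@(9, 5): e=[36,34,14] → X
    (5,2)@(11, 5): e=[24,46,14] → X
    (6,2)@(13, 5): e=[12,58,14] → X
    (7,2)@(15, 5): e=[0,70,14] → .  [on edge]
    (1,3)@(3, 7): e=[36,6,42] → X
    (4,3)@(9, 7): e=[0,42,42] → .  [on edge]
    (5,3)@(11, 7): e=[-12,54,42] → .
    (6,3)@(13, 7): e=[-24,66,42] → .
    (0,4)@(1, 9): e=[12,2,70] → X
    (1,4)@(3, 9): e=[0,14,70] → .  [on edge]
  covered (9 px):
    . . . . . . . . . . .
    . . . . . . . . . . .
    . . X X X X X . . . .
    . X X X . . . . . . .
    X . . . . . . . . . .
T1:
  2·area = 40  (B↔C swapped to make it positive)
  edge (20, 4)→(16, 8): d=(-4,4) right/bottom  bias=-1
  edge (16, 8)→(14, 0): d=(-2,-8) top-left  bias=+0
  edge (14, 0)→(20, 4): d=(6,4) right/bottom  bias=-1
    (7,0)@(15, 1): e=[32,6,2] → X
    (8,0)@(17, 1): e=[24,22,-6] → .
    (7,1)@(15, 3): e=[24,2,14] → X
    (8,1)@(17, 3): e=[16,18,6] → X
    (9,1)@(19, 3): e=[8,34,-2] → .
    (10,1)@(21, 3): e=[0,50,-10] → .  [on edge]
    (7,2)@(15, 5): e=[16,-2,26] → .
    (8,2)@(17, 5): e=[8,14,18] → X
    (9,2)@(19, 5): e=[0,30,10] → .  [on edge]
    (8,3)@(17, 7): e=[0,10,30] → .  [on edge]
    (7,4)@(15, 9): e=[0,-10,50] → .  [on edge]
  covered (4 px):
    . . . . . . . X . . .
    . . . . . . . X X . .
    . . . . . . . . X . .
    . . . . . . . . . . .
    . . . . . . . . . . .

Z-buffer (winner per pixel, '.' = empty):
  . . . . . . . 1 . . .
  . . . . . . . 1 1 . .
  . . 0 0 0 0 0 . 1 . .
  . 0 0 0 . . . . . . .
  0 . . . . . . . . . .

Answer: -1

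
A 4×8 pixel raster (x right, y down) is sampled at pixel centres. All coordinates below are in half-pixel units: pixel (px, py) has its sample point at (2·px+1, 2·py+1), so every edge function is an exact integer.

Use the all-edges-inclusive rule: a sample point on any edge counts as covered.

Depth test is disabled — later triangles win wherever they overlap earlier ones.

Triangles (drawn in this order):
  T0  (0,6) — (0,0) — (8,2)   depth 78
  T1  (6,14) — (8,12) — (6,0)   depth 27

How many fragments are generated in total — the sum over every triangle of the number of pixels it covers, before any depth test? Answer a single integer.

T0:
  2·area = 48
  edge (0, 6)→(0, 0): d=(0,-6) inclusive
  edge (0, 0)→(8, 2): d=(8,2) inclusive
  edge (8, 2)→(0, 6): d=(-8,4) inclusive
    (0,0)@(1, 1): e=[6,6,36] → █
    (1,0)@(3, 1): e=[18,2,28] → █
    (2,0)@(5, 1): e=[30,-2,20] → ·
    (0,1)@(1, 3): e=[6,22,20] → █
    (2,1)@(5, 3): e=[30,14,4] → █
    (3,1)@(7, 3): e=[42,10,-4] → ·
    (0,2)@(1, 5): e=[6,38,4] → █
    (1,2)@(3, 5): e=[18,34,-4] → ·
    (2,2)@(5, 5): e=[30,30,-12] → ·
    (0,3)@(1, 7): e=[6,54,-12] → ·
  covered (6 px):
    █ █ · ·
    █ █ █ ·
    █ · · ·
    · · · ·
    · · · ·
    · · · ·
    · · · ·
    · · · ·
T1:
  2·area = 28  (B↔C swapped to make it positive)
  edge (6, 14)→(6, 0): d=(0,-14) inclusive
  edge (6, 0)→(8, 12): d=(2,12) inclusive
  edge (8, 12)→(6, 14): d=(-2,2) inclusive
    (3,3)@(7, 7): e=[14,2,12] → █
    (3,4)@(7, 9): e=[14,6,8] → █
    (3,5)@(7, 11): e=[14,10,4] → █
    (3,6)@(7, 13): e=[14,14,0] → █  [on edge]
    (2,7)@(5, 15): e=[-14,42,0] → ·  [on edge]
    (3,7)@(7, 15): e=[14,18,-4] → ·
  covered (4 px):
    · · · ·
    · · · ·
    · · · ·
    · · · █
    · · · █
    · · · █
    · · · █
    · · · ·

Result: 10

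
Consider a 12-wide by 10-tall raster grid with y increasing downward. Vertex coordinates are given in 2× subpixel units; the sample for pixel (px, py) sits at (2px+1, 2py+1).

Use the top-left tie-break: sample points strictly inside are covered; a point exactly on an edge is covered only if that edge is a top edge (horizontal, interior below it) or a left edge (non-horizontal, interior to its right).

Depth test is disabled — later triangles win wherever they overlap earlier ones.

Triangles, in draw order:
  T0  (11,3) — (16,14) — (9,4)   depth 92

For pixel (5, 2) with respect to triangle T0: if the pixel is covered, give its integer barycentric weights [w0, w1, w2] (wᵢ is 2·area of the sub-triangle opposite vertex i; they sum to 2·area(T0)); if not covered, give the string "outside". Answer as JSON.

T0:
  2·area = 27
  edge (11, 3)→(16, 14): d=(5,11) right/bottom  bias=-1
  edge (16, 14)→(9, 4): d=(-7,-10) top-left  bias=+0
  edge (9, 4)→(11, 3): d=(2,-1) top-left  bias=+0
    (7,0)@(15, 1): e=[-54,81,0] → .  [on edge]
    (5,1)@(11, 3): e=[0,27,0] → .  [on edge]
    (3,2)@(7, 5): e=[54,-27,0] → .  [on edge]
    (5,2)@(11, 5): e=[10,13,4] → X
    (6,2)@(13, 5): e=[-12,33,6] → .
    (1,3)@(3, 7): e=[108,-81,0] → .  [on edge]
    (5,3)@(11, 7): e=[20,-1,8] → .
    (6,4)@(13, 9): e=[8,5,14] → X
    (7,4)@(15, 9): e=[-14,25,16] → .
    (6,5)@(13, 11): e=[18,-9,18] → .
  covered (2 px):
    . . . . . . . . . . . .
    . . . . . . . . . . . .
    . . . . . X . . . . . .
    . . . . . . . . . . . .
    . . . . . . X . . . . .
    . . . . . . . . . . . .
    . . . . . . . . . . . .
    . . . . . . . . . . . .
    . . . . . . . . . . . .
    . . . . . . . . . . . .

Answer: [13,4,10]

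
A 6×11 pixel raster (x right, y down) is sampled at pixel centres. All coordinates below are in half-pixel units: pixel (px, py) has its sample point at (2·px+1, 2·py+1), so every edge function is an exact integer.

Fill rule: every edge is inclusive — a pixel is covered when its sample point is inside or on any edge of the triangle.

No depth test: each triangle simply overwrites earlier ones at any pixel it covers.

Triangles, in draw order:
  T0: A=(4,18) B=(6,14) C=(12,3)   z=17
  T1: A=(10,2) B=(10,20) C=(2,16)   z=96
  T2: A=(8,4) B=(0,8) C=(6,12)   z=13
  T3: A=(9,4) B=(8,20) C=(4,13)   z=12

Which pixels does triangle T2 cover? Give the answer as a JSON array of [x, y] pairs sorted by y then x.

T0:
  2·area = 2
  edge (4, 18)→(6, 14): d=(2,-4) inclusive
  edge (6, 14)→(12, 3): d=(6,-11) inclusive
  edge (12, 3)→(4, 18): d=(-8,15) inclusive
  covered (0 px):
    · · · · · ·
    · · · · · ·
    · · · · · ·
    · · · · · ·
    · · · · · ·
    · · · · · ·
    · · · · · ·
    · · · · · ·
    · · · · · ·
    · · · · · ·
    · · · · · ·
T1:
  2·area = 144
  edge (10, 2)→(10, 20): d=(0,18) inclusive
  edge (10, 20)→(2, 16): d=(-8,-4) inclusive
  edge (2, 16)→(10, 2): d=(8,-14) inclusive
    (4,2)@(9, 5): e=[18,116,10] → #
    (5,2)@(11, 5): e=[-18,124,38] → ·
    (4,3)@(9, 7): e=[18,100,26] → #
    (5,3)@(11, 7): e=[-18,108,54] → ·
    (3,4)@(7, 9): e=[54,76,14] → #
    (5,4)@(11, 9): e=[-18,92,70] → ·
    (2,5)@(5, 11): e=[90,52,2] → #
    (5,5)@(11, 11): e=[-18,76,86] → ·
    (2,6)@(5, 13): e=[90,36,18] → #
    (5,6)@(11, 13): e=[-18,60,102] → ·
    (1,7)@(3, 15): e=[126,12,6] → #
    (5,7)@(11, 15): e=[-18,44,118] → ·
  covered (18 px):
    · · · · · ·
    · · · · · ·
    · · · · # ·
    · · · · # ·
    · · · # # ·
    · · # # # ·
    · · # # # ·
    · # # # # ·
    · · # # # ·
    · · · · # ·
    · · · · · ·
T2:
  2·area = 56  (B↔C swapped to make it positive)
  edge (8, 4)→(6, 12): d=(-2,8) inclusive
  edge (6, 12)→(0, 8): d=(-6,-4) inclusive
  edge (0, 8)→(8, 4): d=(8,-4) inclusive
    (3,2)@(7, 5): e=[6,46,4] → #
    (4,2)@(9, 5): e=[-10,54,12] → ·
    (1,3)@(3, 7): e=[34,18,4] → #
    (2,3)@(5, 7): e=[18,26,12] → #
    (4,3)@(9, 7): e=[-14,42,28] → ·
    (1,4)@(3, 9): e=[30,6,20] → #
    (3,4)@(7, 9): e=[-2,22,36] → ·
    (1,5)@(3, 11): e=[26,-6,36] → ·
    (2,5)@(5, 11): e=[10,2,44] → #
    (3,5)@(7, 11): e=[-6,10,52] → ·
    (2,6)@(5, 13): e=[6,-10,60] → ·
  covered (7 px):
    · · · · · ·
    · · · · · ·
    · · · # · ·
    · # # # · ·
    · # # · · ·
    · · # · · ·
    · · · · · ·
    · · · · · ·
    · · · · · ·
    · · · · · ·
    · · · · · ·
T3:
  2·area = 71
  edge (9, 4)→(8, 20): d=(-1,16) inclusive
  edge (8, 20)→(4, 13): d=(-4,-7) inclusive
  edge (4, 13)→(9, 4): d=(5,-9) inclusive
    (3,4)@(7, 9): e=[27,37,7] → #
    (4,4)@(9, 9): e=[-5,51,25] → ·
    (3,5)@(7, 11): e=[25,29,17] → #
    (4,5)@(9, 11): e=[-7,43,35] → ·
    (2,6)@(5, 13): e=[55,7,9] → #
    (4,6)@(9, 13): e=[-9,35,45] → ·
    (2,7)@(5, 15): e=[53,-1,19] → ·
    (3,7)@(7, 15): e=[21,13,37] → #
    (4,7)@(9, 15): e=[-11,27,55] → ·
    (3,8)@(7, 17): e=[19,5,47] → #
    (4,8)@(9, 17): e=[-13,19,65] → ·
    (3,9)@(7, 19): e=[17,-3,57] → ·
  covered (6 px):
    · · · · · ·
    · · · · · ·
    · · · · · ·
    · · · · · ·
    · · · # · ·
    · · · # · ·
    · · # # · ·
    · · · # · ·
    · · · # · ·
    · · · · · ·
    · · · · · ·

Final: [[3,2],[1,3],[2,3],[3,3],[1,4],[2,4],[2,5]]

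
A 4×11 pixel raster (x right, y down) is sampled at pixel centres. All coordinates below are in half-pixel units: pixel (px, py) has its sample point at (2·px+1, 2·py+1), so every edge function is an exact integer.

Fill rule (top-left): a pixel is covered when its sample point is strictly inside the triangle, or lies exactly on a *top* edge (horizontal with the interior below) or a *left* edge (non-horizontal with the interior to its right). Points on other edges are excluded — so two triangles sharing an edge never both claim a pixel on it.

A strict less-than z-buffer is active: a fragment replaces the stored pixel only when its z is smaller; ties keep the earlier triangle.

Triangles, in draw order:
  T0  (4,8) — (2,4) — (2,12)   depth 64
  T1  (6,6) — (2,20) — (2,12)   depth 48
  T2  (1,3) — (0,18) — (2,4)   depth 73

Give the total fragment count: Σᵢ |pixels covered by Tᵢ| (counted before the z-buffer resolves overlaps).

T0:
  2·area = 16  (B↔C swapped to make it positive)
  edge (4, 8)→(2, 12): d=(-2,4) right/bottom  bias=-1
  edge (2, 12)→(2, 4): d=(0,-8) top-left  bias=+0
  edge (2, 4)→(4, 8): d=(2,4) right/bottom  bias=-1
    (1,3)@(3, 7): e=[6,8,2] → X
    (2,3)@(5, 7): e=[-2,24,-6] → .
    (1,4)@(3, 9): e=[2,8,6] → X
    (2,4)@(5, 9): e=[-6,24,-2] → .
    (1,5)@(3, 11): e=[-2,8,10] → .
  covered (2 px):
    . . . .
    . . . .
    . . . .
    . X . .
    . X . .
    . . . .
    . . . .
    . . . .
    . . . .
    . . . .
    . . . .
T1:
  2·area = 32
  edge (6, 6)→(2, 20): d=(-4,14) right/bottom  bias=-1
  edge (2, 20)→(2, 12): d=(0,-8) top-left  bias=+0
  edge (2, 12)→(6, 6): d=(4,-6) top-left  bias=+0
    (2,4)@(5, 9): e=[2,24,6] → X
    (3,4)@(7, 9): e=[-26,40,18] → .
    (1,5)@(3, 11): e=[22,8,2] → X
    (2,5)@(5, 11): e=[-6,24,14] → .
    (1,6)@(3, 13): e=[14,8,10] → X
    (2,6)@(5, 13): e=[-14,24,22] → .
    (1,7)@(3, 15): e=[6,8,18] → X
    (2,7)@(5, 15): e=[-22,24,30] → .
    (1,8)@(3, 17): e=[-2,8,26] → .
  covered (4 px):
    . . . .
    . . . .
    . . . .
    . . . .
    . . X .
    . X . .
    . X . .
    . X . .
    . . . .
    . . . .
    . . . .
T2:
  2·area = 16  (B↔C swapped to make it positive)
  edge (1, 3)→(2, 4): d=(1,1) right/bottom  bias=-1
  edge (2, 4)→(0, 18): d=(-2,14) right/bottom  bias=-1
  edge (0, 18)→(1, 3): d=(1,-15) top-left  bias=+0
    (0,1)@(1, 3): e=[0,16,0] → .  [on edge]
    (0,2)@(1, 5): e=[2,12,2] → X
    (1,2)@(3, 5): e=[0,-16,32] → .  [on edge]
    (0,3)@(1, 7): e=[4,8,4] → X
    (1,3)@(3, 7): e=[2,-20,34] → .
    (2,3)@(5, 7): e=[0,-48,64] → .  [on edge]
    (0,4)@(1, 9): e=[6,4,6] → X
    (1,4)@(3, 9): e=[4,-24,36] → .
    (3,4)@(7, 9): e=[0,-80,96] → .  [on edge]
    (0,5)@(1, 11): e=[8,0,8] → .  [on edge]
  covered (3 px):
    . . . .
    . . . .
    X . . .
    X . . .
    X . . .
    . . . .
    . . . .
    . . . .
    . . . .
    . . . .
    . . . .

Final: 9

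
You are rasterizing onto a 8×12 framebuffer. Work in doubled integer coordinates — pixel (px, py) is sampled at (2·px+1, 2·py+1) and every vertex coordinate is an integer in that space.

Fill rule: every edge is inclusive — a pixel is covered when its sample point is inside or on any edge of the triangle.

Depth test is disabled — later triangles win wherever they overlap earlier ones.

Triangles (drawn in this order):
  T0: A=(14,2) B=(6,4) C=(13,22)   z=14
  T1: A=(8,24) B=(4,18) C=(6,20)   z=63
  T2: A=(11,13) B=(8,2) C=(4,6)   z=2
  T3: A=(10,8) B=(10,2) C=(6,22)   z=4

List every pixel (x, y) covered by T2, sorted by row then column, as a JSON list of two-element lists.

T0:
  2·area = 158  (B↔C swapped to make it positive)
  edge (14, 2)→(13, 22): d=(-1,20) inclusive
  edge (13, 22)→(6, 4): d=(-7,-18) inclusive
  edge (6, 4)→(14, 2): d=(8,-2) inclusive
    (5,1)@(11, 3): e=[59,97,2] → X
    (6,1)@(13, 3): e=[19,133,6] → X
    (7,1)@(15, 3): e=[-21,169,10] → .
    (3,2)@(7, 5): e=[137,11,10] → X
    (4,2)@(9, 5): e=[97,47,14] → X
    (7,2)@(15, 5): e=[-23,155,26] → .
    (3,3)@(7, 7): e=[135,-3,26] → .
    (4,3)@(9, 7): e=[95,33,30] → X
    (7,3)@(15, 7): e=[-25,141,42] → .
    (4,4)@(9, 9): e=[93,19,46] → X
    (7,4)@(15, 9): e=[-27,127,58] → .
    (4,5)@(9, 11): e=[91,5,62] → X
  covered (22 px):
    . . . . . . . .
    . . . . . X X .
    . . . X X X X .
    . . . . X X X .
    . . . . X X X .
    . . . . X X X .
    . . . . . X X .
    . . . . . X X .
    . . . . . . X .
    . . . . . . X .
    . . . . . . X .
    . . . . . . . .
T1:
  2·area = 4
  edge (8, 24)→(4, 18): d=(-4,-6) inclusive
  edge (4, 18)→(6, 20): d=(2,2) inclusive
  edge (6, 20)→(8, 24): d=(2,4) inclusive
    (0,7)@(1, 15): e=[-6,0,10] → .  [on edge]
    (1,8)@(3, 17): e=[-2,0,6] → .  [on edge]
    (2,9)@(5, 19): e=[2,0,2] → X  [on edge]
    (3,9)@(7, 19): e=[14,-4,-6] → .
    (2,10)@(5, 21): e=[-6,4,6] → .
    (3,10)@(7, 21): e=[6,0,-2] → .  [on edge]
    (4,11)@(9, 23): e=[10,0,-6] → .  [on edge]
  covered (1 px):
    . . . . . . . .
    . . . . . . . .
    . . . . . . . .
    . . . . . . . .
    . . . . . . . .
    . . . . . . . .
    . . . . . . . .
    . . . . . . . .
    . . . . . . . .
    . . X . . . . .
    . . . . . . . .
    . . . . . . . .
T2:
  2·area = 56  (B↔C swapped to make it positive)
  edge (11, 13)→(4, 6): d=(-7,-7) inclusive
  edge (4, 6)→(8, 2): d=(4,-4) inclusive
  edge (8, 2)→(11, 13): d=(3,11) inclusive
    (4,0)@(9, 1): e=[70,0,-14] → .  [on edge]
    (0,1)@(1, 3): e=[0,-24,80] → .  [on edge]
    (3,1)@(7, 3): e=[42,0,14] → X  [on edge]
    (4,1)@(9, 3): e=[56,8,-8] → .
    (1,2)@(3, 5): e=[0,-8,64] → .  [on edge]
    (2,2)@(5, 5): e=[14,0,42] → X  [on edge]
    (4,2)@(9, 5): e=[42,16,-2] → .
    (1,3)@(3, 7): e=[-14,0,70] → .  [on edge]
    (2,3)@(5, 7): e=[0,8,48] → X  [on edge]
    (4,3)@(9, 7): e=[28,24,4] → X
    (5,3)@(11, 7): e=[42,32,-18] → .
    (0,4)@(1, 9): e=[-42,0,98] → .  [on edge]
    (3,4)@(7, 9): e=[0,24,32] → X  [on edge]
    (4,5)@(9, 11): e=[0,40,16] → X  [on edge]
    (5,6)@(11, 13): e=[0,56,0] → X  [on edge]
    (6,7)@(13, 15): e=[0,72,-16] → .  [on edge]
    (7,8)@(15, 17): e=[0,88,-32] → .  [on edge]
  covered (10 px):
    . . . . . . . .
    . . . X . . . .
    . . X X . . . .
    . . X X X . . .
    . . . X X . . .
    . . . . X . . .
    . . . . . X . .
    . . . . . . . .
    . . . . . . . .
    . . . . . . . .
    . . . . . . . .
    . . . . . . . .
T3:
  2·area = 24  (B↔C swapped to make it positive)
  edge (10, 8)→(6, 22): d=(-4,14) inclusive
  edge (6, 22)→(10, 2): d=(4,-20) inclusive
  edge (10, 2)→(10, 8): d=(0,6) inclusive
    (4,3)@(9, 7): e=[18,0,6] → X  [on edge]
    (5,3)@(11, 7): e=[-10,40,-6] → .
    (4,4)@(9, 9): e=[10,8,6] → X
    (5,4)@(11, 9): e=[-18,48,-6] → .
    (4,5)@(9, 11): e=[2,16,6] → X
    (5,5)@(11, 11): e=[-26,56,-6] → .
    (4,6)@(9, 13): e=[-6,24,6] → .
    (3,8)@(7, 17): e=[6,0,18] → X  [on edge]
    (4,8)@(9, 17): e=[-22,40,6] → .
    (3,9)@(7, 19): e=[-2,8,18] → .
  covered (4 px):
    . . . . . . . .
    . . . . . . . .
    . . . . . . . .
    . . . . X . . .
    . . . . X . . .
    . . . . X . . .
    . . . . . . . .
    . . . . . . . .
    . . . X . . . .
    . . . . . . . .
    . . . . . . . .
    . . . . . . . .

Result: [[3,1],[2,2],[3,2],[2,3],[3,3],[4,3],[3,4],[4,4],[4,5],[5,6]]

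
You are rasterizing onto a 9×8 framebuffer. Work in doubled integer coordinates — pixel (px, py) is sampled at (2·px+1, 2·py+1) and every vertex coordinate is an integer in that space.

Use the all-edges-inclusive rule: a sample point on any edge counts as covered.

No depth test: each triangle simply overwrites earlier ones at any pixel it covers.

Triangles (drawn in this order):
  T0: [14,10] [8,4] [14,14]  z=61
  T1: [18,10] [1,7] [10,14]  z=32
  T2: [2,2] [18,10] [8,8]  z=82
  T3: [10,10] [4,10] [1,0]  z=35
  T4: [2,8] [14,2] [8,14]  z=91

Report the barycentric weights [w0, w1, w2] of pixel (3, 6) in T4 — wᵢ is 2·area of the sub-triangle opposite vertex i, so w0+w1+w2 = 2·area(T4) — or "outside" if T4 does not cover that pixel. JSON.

T0:
  2·area = 24  (B↔C swapped to make it positive)
  edge (14, 10)→(14, 14): d=(0,4) inclusive
  edge (14, 14)→(8, 4): d=(-6,-10) inclusive
  edge (8, 4)→(14, 10): d=(6,6) inclusive
    (2,0)@(5, 1): e=[36,-12,0] → .  [on edge]
    (3,1)@(7, 3): e=[28,-4,0] → .  [on edge]
    (4,2)@(9, 5): e=[20,4,0] → X  [on edge]
    (5,2)@(11, 5): e=[12,24,-12] → .
    (4,3)@(9, 7): e=[20,-8,12] → .
    (5,3)@(11, 7): e=[12,12,0] → X  [on edge]
    (6,3)@(13, 7): e=[4,32,-12] → .
    (5,4)@(11, 9): e=[12,0,12] → X  [on edge]
    (6,4)@(13, 9): e=[4,20,0] → X  [on edge]
    (7,4)@(15, 9): e=[-4,40,-12] → .
    (5,5)@(11, 11): e=[12,-12,24] → .
    (6,5)@(13, 11): e=[4,8,12] → X
    (7,5)@(15, 11): e=[-4,28,0] → .  [on edge]
    (8,6)@(17, 13): e=[-12,36,0] → .  [on edge]
  covered (5 px):
    . . . . . . . . .
    . . . . . . . . .
    . . . . X . . . .
    . . . . . X . . .
    . . . . . X X . .
    . . . . . . X . .
    . . . . . . . . .
    . . . . . . . . .
T1:
  2·area = 92  (B↔C swapped to make it positive)
  edge (18, 10)→(10, 14): d=(-8,4) inclusive
  edge (10, 14)→(1, 7): d=(-9,-7) inclusive
  edge (1, 7)→(18, 10): d=(17,3) inclusive
    (0,3)@(1, 7): e=[92,0,0] → X  [on edge]
    (1,3)@(3, 7): e=[84,14,-6] → .
    (0,4)@(1, 9): e=[76,-18,34] → .
    (2,4)@(5, 9): e=[60,10,22] → X
    (3,4)@(7, 9): e=[52,24,16] → X
    (4,4)@(9, 9): e=[44,38,10] → X
    (5,4)@(11, 9): e=[36,52,4] → X
    (6,4)@(13, 9): e=[28,66,-2] → .
    (2,5)@(5, 11): e=[44,-8,56] → .
    (3,5)@(7, 11): e=[36,6,50] → X
    (6,5)@(13, 11): e=[12,48,32] → X
    (7,5)@(15, 11): e=[4,62,26] → X
  covered (12 px):
    . . . . . . . . .
    . . . . . . . . .
    . . . . . . . . .
    X . . . . . . . .
    . . X X X X . . .
    . . . X X X X X .
    . . . . X X . . .
    . . . . . . . . .
T2:
  2·area = 48
  edge (2, 2)→(18, 10): d=(16,8) inclusive
  edge (18, 10)→(8, 8): d=(-10,-2) inclusive
  edge (8, 8)→(2, 2): d=(-6,-6) inclusive
    (0,0)@(1, 1): e=[-8,56,0] → .  [on edge]
    (1,1)@(3, 3): e=[8,40,0] → X  [on edge]
    (2,1)@(5, 3): e=[-8,44,12] → .
    (1,2)@(3, 5): e=[40,20,-12] → .
    (2,2)@(5, 5): e=[24,24,0] → X  [on edge]
    (3,2)@(7, 5): e=[8,28,12] → X
    (4,2)@(9, 5): e=[-8,32,24] → .
    (1,3)@(3, 7): e=[72,0,-24] → .  [on edge]
    (2,3)@(5, 7): e=[56,4,-12] → .
    (3,3)@(7, 7): e=[40,8,0] → X  [on edge]
    (4,3)@(9, 7): e=[24,12,12] → X
    (5,3)@(11, 7): e=[8,16,24] → X
    (4,4)@(9, 9): e=[56,-8,0] → .  [on edge]
    (6,4)@(13, 9): e=[24,0,24] → X  [on edge]
    (5,5)@(11, 11): e=[72,-24,0] → .  [on edge]
    (6,6)@(13, 13): e=[88,-40,0] → .  [on edge]
    (7,7)@(15, 15): e=[104,-56,0] → .  [on edge]
  covered (8 px):
    . . . . . . . . .
    . X . . . . . . .
    . . X X . . . . .
    . . . X X X . . .
    . . . . . . X X .
    . . . . . . . . .
    . . . . . . . . .
    . . . . . . . . .
T3:
  2·area = 60
  edge (10, 10)→(4, 10): d=(-6,0) inclusive
  edge (4, 10)→(1, 0): d=(-3,-10) inclusive
  edge (1, 0)→(10, 10): d=(9,10) inclusive
    (1,1)@(3, 3): e=[42,11,7] → X
    (2,1)@(5, 3): e=[42,31,-13] → .
    (1,2)@(3, 5): e=[30,5,25] → X
    (2,2)@(5, 5): e=[30,25,5] → X
    (3,2)@(7, 5): e=[30,45,-15] → .
    (1,3)@(3, 7): e=[18,-1,43] → .
    (2,3)@(5, 7): e=[18,19,23] → X
    (3,3)@(7, 7): e=[18,39,3] → X
    (4,3)@(9, 7): e=[18,59,-17] → .
    (2,4)@(5, 9): e=[6,13,41] → X
    (4,4)@(9, 9): e=[6,53,1] → X
    (5,4)@(11, 9): e=[6,73,-19] → .
  covered (8 px):
    . . . . . . . . .
    . X . . . . . . .
    . X X . . . . . .
    . . X X . . . . .
    . . X X X . . . .
    . . . . . . . . .
    . . . . . . . . .
    . . . . . . . . .
T4:
  2·area = 108
  edge (2, 8)→(14, 2): d=(12,-6) inclusive
  edge (14, 2)→(8, 14): d=(-6,12) inclusive
  edge (8, 14)→(2, 8): d=(-6,-6) inclusive
    (6,1)@(13, 3): e=[6,6,96] → X
    (7,1)@(15, 3): e=[18,-18,108] → .
    (4,2)@(9, 5): e=[6,42,60] → X
    (5,2)@(11, 5): e=[18,18,72] → X
    (6,2)@(13, 5): e=[30,-6,84] → .
    (0,3)@(1, 7): e=[-18,126,0] → .  [on edge]
    (2,3)@(5, 7): e=[6,78,24] → X
    (3,3)@(7, 7): e=[18,54,36] → X
    (6,3)@(13, 7): e=[54,-18,72] → .
    (1,4)@(3, 9): e=[18,90,0] → X  [on edge]
    (5,4)@(11, 9): e=[66,-6,48] → .
    (1,5)@(3, 11): e=[42,78,-12] → .
    (2,5)@(5, 11): e=[54,54,0] → X  [on edge]
    (3,6)@(7, 13): e=[90,18,0] → X  [on edge]
    (4,7)@(9, 15): e=[126,-18,0] → .  [on edge]
  covered (15 px):
    . . . . . . . . .
    . . . . . . X . .
    . . . . X X . . .
    . . X X X X . . .
    . X X X X . . . .
    . . X X X . . . .
    . . . X . . . . .
    . . . . . . . . .

Answer: [18,0,90]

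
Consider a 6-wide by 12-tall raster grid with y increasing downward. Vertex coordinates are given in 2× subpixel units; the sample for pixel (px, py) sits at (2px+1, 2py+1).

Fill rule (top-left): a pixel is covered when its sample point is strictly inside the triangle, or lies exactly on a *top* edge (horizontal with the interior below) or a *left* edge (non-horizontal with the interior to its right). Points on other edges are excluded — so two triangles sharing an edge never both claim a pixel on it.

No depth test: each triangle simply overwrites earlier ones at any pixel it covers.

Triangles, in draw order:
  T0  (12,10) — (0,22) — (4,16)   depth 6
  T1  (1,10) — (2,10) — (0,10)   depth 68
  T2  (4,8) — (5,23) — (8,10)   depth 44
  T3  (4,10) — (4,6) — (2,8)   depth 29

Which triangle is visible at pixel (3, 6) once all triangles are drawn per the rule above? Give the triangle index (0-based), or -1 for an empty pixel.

T0:
  2·area = 24
  edge (12, 10)→(0, 22): d=(-12,12) right/bottom  bias=-1
  edge (0, 22)→(4, 16): d=(4,-6) top-left  bias=+0
  edge (4, 16)→(12, 10): d=(8,-6) top-left  bias=+0
    (5,5)@(11, 11): e=[0,22,2] → ·  [on edge]
    (4,6)@(9, 13): e=[0,18,6] → ·  [on edge]
    (3,7)@(7, 15): e=[0,14,10] → ·  [on edge]
    (2,8)@(5, 17): e=[0,10,14] → ·  [on edge]
    (1,9)@(3, 19): e=[0,6,18] → ·  [on edge]
    (0,10)@(1, 21): e=[0,2,22] → ·  [on edge]
  covered (0 px):
    · · · · · ·
    · · · · · ·
    · · · · · ·
    · · · · · ·
    · · · · · ·
    · · · · · ·
    · · · · · ·
    · · · · · ·
    · · · · · ·
    · · · · · ·
    · · · · · ·
    · · · · · ·
T1:
  degenerate (2·area = 0) — covers nothing
T2:
  2·area = 58  (B↔C swapped to make it positive)
  edge (4, 8)→(8, 10): d=(4,2) right/bottom  bias=-1
  edge (8, 10)→(5, 23): d=(-3,13) right/bottom  bias=-1
  edge (5, 23)→(4, 8): d=(-1,-15) top-left  bias=+0
    (2,4)@(5, 9): e=[2,42,14] → #
    (3,4)@(7, 9): e=[-2,16,44] → ·
    (2,5)@(5, 11): e=[10,36,12] → #
    (3,5)@(7, 11): e=[6,10,42] → #
    (4,5)@(9, 11): e=[2,-16,72] → ·
    (2,6)@(5, 13): e=[18,30,10] → #
    (4,6)@(9, 13): e=[10,-22,70] → ·
    (2,7)@(5, 15): e=[26,24,8] → #
    (3,7)@(7, 15): e=[22,-2,38] → ·
    (2,8)@(5, 17): e=[34,18,6] → #
    (3,8)@(7, 17): e=[30,-8,36] → ·
    (2,9)@(5, 19): e=[42,12,4] → #
    (2,11)@(5, 23): e=[58,0,0] → ·  [on edge]
  covered (9 px):
    · · · · · ·
    · · · · · ·
    · · · · · ·
    · · · · · ·
    · · # · · ·
    · · # # · ·
    · · # # · ·
    · · # · · ·
    · · # · · ·
    · · # · · ·
    · · # · · ·
    · · · · · ·
T3:
  2·area = 8  (B↔C swapped to make it positive)
  edge (4, 10)→(2, 8): d=(-2,-2) top-left  bias=+0
  edge (2, 8)→(4, 6): d=(2,-2) top-left  bias=+0
  edge (4, 6)→(4, 10): d=(0,4) right/bottom  bias=-1
    (4,0)@(9, 1): e=[28,0,-20] → ·  [on edge]
    (3,1)@(7, 3): e=[20,0,-12] → ·  [on edge]
    (2,2)@(5, 5): e=[12,0,-4] → ·  [on edge]
    (0,3)@(1, 7): e=[0,-4,12] → ·  [on edge]
    (1,3)@(3, 7): e=[4,0,4] → #  [on edge]
    (2,3)@(5, 7): e=[8,4,-4] → ·
    (0,4)@(1, 9): e=[-4,0,12] → ·  [on edge]
    (1,4)@(3, 9): e=[0,4,4] → #  [on edge]
    (2,4)@(5, 9): e=[4,8,-4] → ·
    (1,5)@(3, 11): e=[-4,8,4] → ·
    (2,5)@(5, 11): e=[0,12,-4] → ·  [on edge]
    (3,6)@(7, 13): e=[0,20,-12] → ·  [on edge]
    (4,7)@(9, 15): e=[0,28,-20] → ·  [on edge]
    (5,8)@(11, 17): e=[0,36,-28] → ·  [on edge]
  covered (2 px):
    · · · · · ·
    · · · · · ·
    · · · · · ·
    · # · · · ·
    · # · · · ·
    · · · · · ·
    · · · · · ·
    · · · · · ·
    · · · · · ·
    · · · · · ·
    · · · · · ·
    · · · · · ·

Z-buffer (winner per pixel, '.' = empty):
  . . . . . .
  . . . . . .
  . . . . . .
  . 3 . . . .
  . 3 2 . . .
  . . 2 2 . .
  . . 2 2 . .
  . . 2 . . .
  . . 2 . . .
  . . 2 . . .
  . . 2 . . .
  . . . . . .

Result: 2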